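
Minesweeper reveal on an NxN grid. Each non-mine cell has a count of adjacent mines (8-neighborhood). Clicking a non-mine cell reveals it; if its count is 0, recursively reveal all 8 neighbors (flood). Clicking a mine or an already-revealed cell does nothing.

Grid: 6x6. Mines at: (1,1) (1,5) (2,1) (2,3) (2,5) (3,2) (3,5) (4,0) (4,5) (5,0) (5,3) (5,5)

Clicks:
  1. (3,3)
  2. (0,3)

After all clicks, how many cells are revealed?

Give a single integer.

Click 1 (3,3) count=2: revealed 1 new [(3,3)] -> total=1
Click 2 (0,3) count=0: revealed 6 new [(0,2) (0,3) (0,4) (1,2) (1,3) (1,4)] -> total=7

Answer: 7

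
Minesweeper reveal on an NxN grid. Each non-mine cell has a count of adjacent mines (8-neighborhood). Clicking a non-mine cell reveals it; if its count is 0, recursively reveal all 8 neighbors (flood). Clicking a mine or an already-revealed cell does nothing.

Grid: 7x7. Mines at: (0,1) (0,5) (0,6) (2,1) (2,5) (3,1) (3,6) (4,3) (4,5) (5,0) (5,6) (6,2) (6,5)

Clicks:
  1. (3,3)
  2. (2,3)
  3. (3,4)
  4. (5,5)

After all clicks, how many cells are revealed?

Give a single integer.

Click 1 (3,3) count=1: revealed 1 new [(3,3)] -> total=1
Click 2 (2,3) count=0: revealed 11 new [(0,2) (0,3) (0,4) (1,2) (1,3) (1,4) (2,2) (2,3) (2,4) (3,2) (3,4)] -> total=12
Click 3 (3,4) count=3: revealed 0 new [(none)] -> total=12
Click 4 (5,5) count=3: revealed 1 new [(5,5)] -> total=13

Answer: 13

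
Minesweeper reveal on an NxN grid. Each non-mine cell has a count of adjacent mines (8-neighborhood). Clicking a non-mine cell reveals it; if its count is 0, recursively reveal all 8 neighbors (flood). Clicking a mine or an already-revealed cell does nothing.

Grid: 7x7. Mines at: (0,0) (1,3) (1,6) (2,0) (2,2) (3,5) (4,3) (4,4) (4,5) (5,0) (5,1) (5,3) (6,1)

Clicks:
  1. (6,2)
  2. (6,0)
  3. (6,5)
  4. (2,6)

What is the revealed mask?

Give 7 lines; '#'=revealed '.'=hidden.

Answer: .......
.......
......#
.......
.......
....###
#.#.###

Derivation:
Click 1 (6,2) count=3: revealed 1 new [(6,2)] -> total=1
Click 2 (6,0) count=3: revealed 1 new [(6,0)] -> total=2
Click 3 (6,5) count=0: revealed 6 new [(5,4) (5,5) (5,6) (6,4) (6,5) (6,6)] -> total=8
Click 4 (2,6) count=2: revealed 1 new [(2,6)] -> total=9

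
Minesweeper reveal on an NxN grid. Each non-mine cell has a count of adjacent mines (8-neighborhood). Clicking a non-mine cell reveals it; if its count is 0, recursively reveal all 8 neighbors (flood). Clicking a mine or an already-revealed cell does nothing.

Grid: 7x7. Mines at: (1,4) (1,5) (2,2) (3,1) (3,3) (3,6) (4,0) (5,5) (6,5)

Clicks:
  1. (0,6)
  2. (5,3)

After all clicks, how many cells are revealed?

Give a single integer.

Click 1 (0,6) count=1: revealed 1 new [(0,6)] -> total=1
Click 2 (5,3) count=0: revealed 14 new [(4,1) (4,2) (4,3) (4,4) (5,0) (5,1) (5,2) (5,3) (5,4) (6,0) (6,1) (6,2) (6,3) (6,4)] -> total=15

Answer: 15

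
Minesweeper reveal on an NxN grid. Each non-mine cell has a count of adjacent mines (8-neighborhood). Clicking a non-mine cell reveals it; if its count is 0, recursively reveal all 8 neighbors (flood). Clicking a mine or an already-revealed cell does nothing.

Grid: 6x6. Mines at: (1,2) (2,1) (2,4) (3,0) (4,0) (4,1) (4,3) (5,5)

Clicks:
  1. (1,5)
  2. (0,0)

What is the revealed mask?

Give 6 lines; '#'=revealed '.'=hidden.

Click 1 (1,5) count=1: revealed 1 new [(1,5)] -> total=1
Click 2 (0,0) count=0: revealed 4 new [(0,0) (0,1) (1,0) (1,1)] -> total=5

Answer: ##....
##...#
......
......
......
......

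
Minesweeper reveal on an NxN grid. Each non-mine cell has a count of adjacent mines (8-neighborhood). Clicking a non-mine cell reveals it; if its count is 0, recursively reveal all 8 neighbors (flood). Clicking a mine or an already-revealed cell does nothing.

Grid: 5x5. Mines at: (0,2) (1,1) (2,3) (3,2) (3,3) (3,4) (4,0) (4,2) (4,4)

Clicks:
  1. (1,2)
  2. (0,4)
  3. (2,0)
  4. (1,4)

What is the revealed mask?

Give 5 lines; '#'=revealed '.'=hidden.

Answer: ...##
..###
#....
.....
.....

Derivation:
Click 1 (1,2) count=3: revealed 1 new [(1,2)] -> total=1
Click 2 (0,4) count=0: revealed 4 new [(0,3) (0,4) (1,3) (1,4)] -> total=5
Click 3 (2,0) count=1: revealed 1 new [(2,0)] -> total=6
Click 4 (1,4) count=1: revealed 0 new [(none)] -> total=6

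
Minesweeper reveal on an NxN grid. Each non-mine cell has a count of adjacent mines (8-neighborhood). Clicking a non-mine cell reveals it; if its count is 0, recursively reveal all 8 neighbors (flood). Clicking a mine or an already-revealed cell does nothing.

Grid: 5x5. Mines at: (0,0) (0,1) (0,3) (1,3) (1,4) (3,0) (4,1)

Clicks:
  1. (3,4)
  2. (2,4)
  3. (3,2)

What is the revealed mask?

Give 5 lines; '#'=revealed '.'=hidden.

Click 1 (3,4) count=0: revealed 9 new [(2,2) (2,3) (2,4) (3,2) (3,3) (3,4) (4,2) (4,3) (4,4)] -> total=9
Click 2 (2,4) count=2: revealed 0 new [(none)] -> total=9
Click 3 (3,2) count=1: revealed 0 new [(none)] -> total=9

Answer: .....
.....
..###
..###
..###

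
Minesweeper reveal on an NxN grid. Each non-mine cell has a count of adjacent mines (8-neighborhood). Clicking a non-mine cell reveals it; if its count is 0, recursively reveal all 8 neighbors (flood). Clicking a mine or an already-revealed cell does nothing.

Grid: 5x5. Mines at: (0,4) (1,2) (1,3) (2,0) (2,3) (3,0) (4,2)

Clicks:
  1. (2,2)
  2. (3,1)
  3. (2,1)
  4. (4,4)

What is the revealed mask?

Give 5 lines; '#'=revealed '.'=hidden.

Click 1 (2,2) count=3: revealed 1 new [(2,2)] -> total=1
Click 2 (3,1) count=3: revealed 1 new [(3,1)] -> total=2
Click 3 (2,1) count=3: revealed 1 new [(2,1)] -> total=3
Click 4 (4,4) count=0: revealed 4 new [(3,3) (3,4) (4,3) (4,4)] -> total=7

Answer: .....
.....
.##..
.#.##
...##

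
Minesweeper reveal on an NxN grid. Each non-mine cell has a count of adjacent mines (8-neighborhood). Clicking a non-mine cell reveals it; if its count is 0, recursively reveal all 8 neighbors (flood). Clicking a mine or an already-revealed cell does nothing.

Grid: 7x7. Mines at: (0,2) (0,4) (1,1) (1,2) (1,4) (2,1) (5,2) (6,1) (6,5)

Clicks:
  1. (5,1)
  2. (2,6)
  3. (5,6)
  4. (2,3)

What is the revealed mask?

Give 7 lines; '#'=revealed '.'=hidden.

Click 1 (5,1) count=2: revealed 1 new [(5,1)] -> total=1
Click 2 (2,6) count=0: revealed 23 new [(0,5) (0,6) (1,5) (1,6) (2,2) (2,3) (2,4) (2,5) (2,6) (3,2) (3,3) (3,4) (3,5) (3,6) (4,2) (4,3) (4,4) (4,5) (4,6) (5,3) (5,4) (5,5) (5,6)] -> total=24
Click 3 (5,6) count=1: revealed 0 new [(none)] -> total=24
Click 4 (2,3) count=2: revealed 0 new [(none)] -> total=24

Answer: .....##
.....##
..#####
..#####
..#####
.#.####
.......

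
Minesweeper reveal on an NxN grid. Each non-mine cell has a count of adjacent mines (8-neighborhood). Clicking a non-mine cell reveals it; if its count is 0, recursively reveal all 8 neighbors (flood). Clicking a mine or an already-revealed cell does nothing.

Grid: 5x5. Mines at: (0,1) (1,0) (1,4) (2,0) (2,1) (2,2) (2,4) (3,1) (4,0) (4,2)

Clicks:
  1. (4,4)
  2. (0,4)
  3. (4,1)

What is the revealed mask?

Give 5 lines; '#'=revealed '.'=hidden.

Click 1 (4,4) count=0: revealed 4 new [(3,3) (3,4) (4,3) (4,4)] -> total=4
Click 2 (0,4) count=1: revealed 1 new [(0,4)] -> total=5
Click 3 (4,1) count=3: revealed 1 new [(4,1)] -> total=6

Answer: ....#
.....
.....
...##
.#.##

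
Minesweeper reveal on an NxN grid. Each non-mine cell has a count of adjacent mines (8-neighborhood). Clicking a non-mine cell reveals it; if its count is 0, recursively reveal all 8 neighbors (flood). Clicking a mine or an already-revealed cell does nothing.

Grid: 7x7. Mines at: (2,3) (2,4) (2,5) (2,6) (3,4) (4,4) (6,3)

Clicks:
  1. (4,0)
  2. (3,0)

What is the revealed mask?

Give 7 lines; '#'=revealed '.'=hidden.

Click 1 (4,0) count=0: revealed 32 new [(0,0) (0,1) (0,2) (0,3) (0,4) (0,5) (0,6) (1,0) (1,1) (1,2) (1,3) (1,4) (1,5) (1,6) (2,0) (2,1) (2,2) (3,0) (3,1) (3,2) (3,3) (4,0) (4,1) (4,2) (4,3) (5,0) (5,1) (5,2) (5,3) (6,0) (6,1) (6,2)] -> total=32
Click 2 (3,0) count=0: revealed 0 new [(none)] -> total=32

Answer: #######
#######
###....
####...
####...
####...
###....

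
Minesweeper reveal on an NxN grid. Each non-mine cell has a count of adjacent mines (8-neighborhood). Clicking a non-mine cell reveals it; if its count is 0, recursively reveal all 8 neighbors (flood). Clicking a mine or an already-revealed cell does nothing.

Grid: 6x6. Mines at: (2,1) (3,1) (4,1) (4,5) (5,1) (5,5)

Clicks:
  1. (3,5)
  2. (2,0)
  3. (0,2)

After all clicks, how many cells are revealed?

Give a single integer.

Answer: 27

Derivation:
Click 1 (3,5) count=1: revealed 1 new [(3,5)] -> total=1
Click 2 (2,0) count=2: revealed 1 new [(2,0)] -> total=2
Click 3 (0,2) count=0: revealed 25 new [(0,0) (0,1) (0,2) (0,3) (0,4) (0,5) (1,0) (1,1) (1,2) (1,3) (1,4) (1,5) (2,2) (2,3) (2,4) (2,5) (3,2) (3,3) (3,4) (4,2) (4,3) (4,4) (5,2) (5,3) (5,4)] -> total=27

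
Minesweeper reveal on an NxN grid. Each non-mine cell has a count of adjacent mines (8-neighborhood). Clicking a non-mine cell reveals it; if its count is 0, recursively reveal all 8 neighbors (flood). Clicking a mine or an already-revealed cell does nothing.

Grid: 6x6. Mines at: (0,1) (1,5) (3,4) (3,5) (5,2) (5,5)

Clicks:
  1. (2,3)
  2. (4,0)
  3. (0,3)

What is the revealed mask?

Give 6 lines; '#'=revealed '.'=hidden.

Click 1 (2,3) count=1: revealed 1 new [(2,3)] -> total=1
Click 2 (4,0) count=0: revealed 22 new [(0,2) (0,3) (0,4) (1,0) (1,1) (1,2) (1,3) (1,4) (2,0) (2,1) (2,2) (2,4) (3,0) (3,1) (3,2) (3,3) (4,0) (4,1) (4,2) (4,3) (5,0) (5,1)] -> total=23
Click 3 (0,3) count=0: revealed 0 new [(none)] -> total=23

Answer: ..###.
#####.
#####.
####..
####..
##....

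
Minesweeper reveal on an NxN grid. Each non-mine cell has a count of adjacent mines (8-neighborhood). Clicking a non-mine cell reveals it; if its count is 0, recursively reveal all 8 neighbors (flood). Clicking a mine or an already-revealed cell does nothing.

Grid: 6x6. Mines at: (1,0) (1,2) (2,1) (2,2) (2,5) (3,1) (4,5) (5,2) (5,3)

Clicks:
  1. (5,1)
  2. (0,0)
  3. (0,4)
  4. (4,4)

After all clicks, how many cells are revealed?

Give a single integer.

Click 1 (5,1) count=1: revealed 1 new [(5,1)] -> total=1
Click 2 (0,0) count=1: revealed 1 new [(0,0)] -> total=2
Click 3 (0,4) count=0: revealed 6 new [(0,3) (0,4) (0,5) (1,3) (1,4) (1,5)] -> total=8
Click 4 (4,4) count=2: revealed 1 new [(4,4)] -> total=9

Answer: 9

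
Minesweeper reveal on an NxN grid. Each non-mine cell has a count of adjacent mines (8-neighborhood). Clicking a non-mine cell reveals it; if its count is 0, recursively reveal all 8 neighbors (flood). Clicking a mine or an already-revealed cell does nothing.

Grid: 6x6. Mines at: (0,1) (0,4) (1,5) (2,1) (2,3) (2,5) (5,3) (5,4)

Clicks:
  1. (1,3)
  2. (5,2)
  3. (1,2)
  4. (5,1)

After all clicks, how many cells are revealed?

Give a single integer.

Answer: 11

Derivation:
Click 1 (1,3) count=2: revealed 1 new [(1,3)] -> total=1
Click 2 (5,2) count=1: revealed 1 new [(5,2)] -> total=2
Click 3 (1,2) count=3: revealed 1 new [(1,2)] -> total=3
Click 4 (5,1) count=0: revealed 8 new [(3,0) (3,1) (3,2) (4,0) (4,1) (4,2) (5,0) (5,1)] -> total=11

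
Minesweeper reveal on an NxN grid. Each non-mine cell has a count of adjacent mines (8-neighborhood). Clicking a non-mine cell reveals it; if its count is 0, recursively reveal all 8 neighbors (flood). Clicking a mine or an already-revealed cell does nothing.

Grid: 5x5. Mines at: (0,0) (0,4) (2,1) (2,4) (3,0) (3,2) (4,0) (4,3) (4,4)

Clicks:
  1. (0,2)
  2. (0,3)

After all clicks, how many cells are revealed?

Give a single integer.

Click 1 (0,2) count=0: revealed 6 new [(0,1) (0,2) (0,3) (1,1) (1,2) (1,3)] -> total=6
Click 2 (0,3) count=1: revealed 0 new [(none)] -> total=6

Answer: 6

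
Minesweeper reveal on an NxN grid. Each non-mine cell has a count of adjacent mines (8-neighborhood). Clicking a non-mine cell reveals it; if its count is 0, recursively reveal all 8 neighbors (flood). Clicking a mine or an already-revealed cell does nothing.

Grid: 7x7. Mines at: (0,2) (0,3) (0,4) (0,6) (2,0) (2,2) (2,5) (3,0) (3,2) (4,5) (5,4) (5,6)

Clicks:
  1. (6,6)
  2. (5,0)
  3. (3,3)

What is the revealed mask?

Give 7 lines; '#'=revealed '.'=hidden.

Answer: .......
.......
.......
...#...
####...
####...
####..#

Derivation:
Click 1 (6,6) count=1: revealed 1 new [(6,6)] -> total=1
Click 2 (5,0) count=0: revealed 12 new [(4,0) (4,1) (4,2) (4,3) (5,0) (5,1) (5,2) (5,3) (6,0) (6,1) (6,2) (6,3)] -> total=13
Click 3 (3,3) count=2: revealed 1 new [(3,3)] -> total=14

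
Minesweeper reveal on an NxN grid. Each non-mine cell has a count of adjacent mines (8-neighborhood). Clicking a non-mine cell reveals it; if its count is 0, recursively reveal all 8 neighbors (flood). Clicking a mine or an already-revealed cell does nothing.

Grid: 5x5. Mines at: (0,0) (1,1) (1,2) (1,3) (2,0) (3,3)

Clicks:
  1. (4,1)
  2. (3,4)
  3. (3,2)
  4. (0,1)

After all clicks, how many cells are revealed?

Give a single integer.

Answer: 8

Derivation:
Click 1 (4,1) count=0: revealed 6 new [(3,0) (3,1) (3,2) (4,0) (4,1) (4,2)] -> total=6
Click 2 (3,4) count=1: revealed 1 new [(3,4)] -> total=7
Click 3 (3,2) count=1: revealed 0 new [(none)] -> total=7
Click 4 (0,1) count=3: revealed 1 new [(0,1)] -> total=8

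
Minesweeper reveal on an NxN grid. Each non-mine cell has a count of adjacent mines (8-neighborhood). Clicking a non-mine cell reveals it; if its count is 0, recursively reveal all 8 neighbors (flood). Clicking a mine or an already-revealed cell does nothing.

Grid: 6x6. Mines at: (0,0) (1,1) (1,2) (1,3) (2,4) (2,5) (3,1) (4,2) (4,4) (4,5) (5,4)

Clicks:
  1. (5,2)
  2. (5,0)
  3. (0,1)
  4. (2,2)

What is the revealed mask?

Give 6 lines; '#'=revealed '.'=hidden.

Answer: .#....
......
..#...
......
##....
###...

Derivation:
Click 1 (5,2) count=1: revealed 1 new [(5,2)] -> total=1
Click 2 (5,0) count=0: revealed 4 new [(4,0) (4,1) (5,0) (5,1)] -> total=5
Click 3 (0,1) count=3: revealed 1 new [(0,1)] -> total=6
Click 4 (2,2) count=4: revealed 1 new [(2,2)] -> total=7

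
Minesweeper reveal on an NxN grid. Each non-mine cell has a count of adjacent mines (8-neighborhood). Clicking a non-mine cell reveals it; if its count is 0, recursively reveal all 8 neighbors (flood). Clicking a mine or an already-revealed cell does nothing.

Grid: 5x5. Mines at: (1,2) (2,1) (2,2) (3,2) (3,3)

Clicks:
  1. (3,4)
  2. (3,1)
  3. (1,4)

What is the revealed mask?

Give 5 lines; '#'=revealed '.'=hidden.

Click 1 (3,4) count=1: revealed 1 new [(3,4)] -> total=1
Click 2 (3,1) count=3: revealed 1 new [(3,1)] -> total=2
Click 3 (1,4) count=0: revealed 6 new [(0,3) (0,4) (1,3) (1,4) (2,3) (2,4)] -> total=8

Answer: ...##
...##
...##
.#..#
.....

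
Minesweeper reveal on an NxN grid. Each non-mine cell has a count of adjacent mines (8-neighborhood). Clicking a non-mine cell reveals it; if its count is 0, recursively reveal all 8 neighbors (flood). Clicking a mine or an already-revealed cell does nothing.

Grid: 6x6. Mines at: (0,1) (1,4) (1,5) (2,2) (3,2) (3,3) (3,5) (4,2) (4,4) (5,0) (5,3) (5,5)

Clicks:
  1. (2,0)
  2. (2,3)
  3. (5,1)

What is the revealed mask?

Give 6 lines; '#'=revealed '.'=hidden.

Click 1 (2,0) count=0: revealed 8 new [(1,0) (1,1) (2,0) (2,1) (3,0) (3,1) (4,0) (4,1)] -> total=8
Click 2 (2,3) count=4: revealed 1 new [(2,3)] -> total=9
Click 3 (5,1) count=2: revealed 1 new [(5,1)] -> total=10

Answer: ......
##....
##.#..
##....
##....
.#....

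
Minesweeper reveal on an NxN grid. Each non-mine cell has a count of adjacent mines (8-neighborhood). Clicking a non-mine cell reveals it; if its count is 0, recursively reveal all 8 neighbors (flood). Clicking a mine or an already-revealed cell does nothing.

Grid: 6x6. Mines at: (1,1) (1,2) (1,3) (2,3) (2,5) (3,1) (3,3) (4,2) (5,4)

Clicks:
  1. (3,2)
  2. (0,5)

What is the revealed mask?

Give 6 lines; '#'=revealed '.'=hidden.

Answer: ....##
....##
......
..#...
......
......

Derivation:
Click 1 (3,2) count=4: revealed 1 new [(3,2)] -> total=1
Click 2 (0,5) count=0: revealed 4 new [(0,4) (0,5) (1,4) (1,5)] -> total=5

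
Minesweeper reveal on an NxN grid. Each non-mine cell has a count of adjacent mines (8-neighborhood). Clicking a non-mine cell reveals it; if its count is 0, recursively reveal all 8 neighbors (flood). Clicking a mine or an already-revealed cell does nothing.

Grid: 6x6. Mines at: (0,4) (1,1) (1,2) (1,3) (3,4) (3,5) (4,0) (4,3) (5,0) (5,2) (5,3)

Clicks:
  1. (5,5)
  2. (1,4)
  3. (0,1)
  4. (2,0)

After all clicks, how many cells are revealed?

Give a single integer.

Click 1 (5,5) count=0: revealed 4 new [(4,4) (4,5) (5,4) (5,5)] -> total=4
Click 2 (1,4) count=2: revealed 1 new [(1,4)] -> total=5
Click 3 (0,1) count=2: revealed 1 new [(0,1)] -> total=6
Click 4 (2,0) count=1: revealed 1 new [(2,0)] -> total=7

Answer: 7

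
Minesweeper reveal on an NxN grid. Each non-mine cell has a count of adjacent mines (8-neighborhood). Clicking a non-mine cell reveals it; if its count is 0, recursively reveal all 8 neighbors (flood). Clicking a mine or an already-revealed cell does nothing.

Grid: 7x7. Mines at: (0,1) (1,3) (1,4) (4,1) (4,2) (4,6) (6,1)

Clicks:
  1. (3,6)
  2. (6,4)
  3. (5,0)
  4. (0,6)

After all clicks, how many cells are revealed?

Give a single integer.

Click 1 (3,6) count=1: revealed 1 new [(3,6)] -> total=1
Click 2 (6,4) count=0: revealed 19 new [(2,3) (2,4) (2,5) (3,3) (3,4) (3,5) (4,3) (4,4) (4,5) (5,2) (5,3) (5,4) (5,5) (5,6) (6,2) (6,3) (6,4) (6,5) (6,6)] -> total=20
Click 3 (5,0) count=2: revealed 1 new [(5,0)] -> total=21
Click 4 (0,6) count=0: revealed 5 new [(0,5) (0,6) (1,5) (1,6) (2,6)] -> total=26

Answer: 26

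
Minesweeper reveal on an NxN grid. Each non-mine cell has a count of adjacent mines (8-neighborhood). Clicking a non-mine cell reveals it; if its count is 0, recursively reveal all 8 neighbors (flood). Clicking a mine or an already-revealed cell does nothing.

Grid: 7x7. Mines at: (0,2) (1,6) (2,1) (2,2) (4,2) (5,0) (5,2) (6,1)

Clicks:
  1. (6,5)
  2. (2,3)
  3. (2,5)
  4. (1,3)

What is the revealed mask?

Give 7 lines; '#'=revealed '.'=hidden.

Click 1 (6,5) count=0: revealed 26 new [(0,3) (0,4) (0,5) (1,3) (1,4) (1,5) (2,3) (2,4) (2,5) (2,6) (3,3) (3,4) (3,5) (3,6) (4,3) (4,4) (4,5) (4,6) (5,3) (5,4) (5,5) (5,6) (6,3) (6,4) (6,5) (6,6)] -> total=26
Click 2 (2,3) count=1: revealed 0 new [(none)] -> total=26
Click 3 (2,5) count=1: revealed 0 new [(none)] -> total=26
Click 4 (1,3) count=2: revealed 0 new [(none)] -> total=26

Answer: ...###.
...###.
...####
...####
...####
...####
...####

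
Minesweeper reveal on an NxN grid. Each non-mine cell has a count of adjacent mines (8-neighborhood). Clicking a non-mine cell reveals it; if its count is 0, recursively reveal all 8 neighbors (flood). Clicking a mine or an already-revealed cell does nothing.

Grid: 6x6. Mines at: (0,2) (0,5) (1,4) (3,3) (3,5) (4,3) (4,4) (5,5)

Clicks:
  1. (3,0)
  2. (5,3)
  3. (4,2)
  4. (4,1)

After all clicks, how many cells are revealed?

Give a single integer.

Click 1 (3,0) count=0: revealed 17 new [(0,0) (0,1) (1,0) (1,1) (1,2) (2,0) (2,1) (2,2) (3,0) (3,1) (3,2) (4,0) (4,1) (4,2) (5,0) (5,1) (5,2)] -> total=17
Click 2 (5,3) count=2: revealed 1 new [(5,3)] -> total=18
Click 3 (4,2) count=2: revealed 0 new [(none)] -> total=18
Click 4 (4,1) count=0: revealed 0 new [(none)] -> total=18

Answer: 18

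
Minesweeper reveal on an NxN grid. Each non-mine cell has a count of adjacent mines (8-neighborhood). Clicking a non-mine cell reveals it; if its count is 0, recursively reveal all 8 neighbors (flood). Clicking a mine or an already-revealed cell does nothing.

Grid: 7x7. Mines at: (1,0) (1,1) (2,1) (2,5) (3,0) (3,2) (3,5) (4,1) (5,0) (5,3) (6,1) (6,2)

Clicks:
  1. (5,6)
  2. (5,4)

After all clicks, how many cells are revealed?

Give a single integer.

Answer: 9

Derivation:
Click 1 (5,6) count=0: revealed 9 new [(4,4) (4,5) (4,6) (5,4) (5,5) (5,6) (6,4) (6,5) (6,6)] -> total=9
Click 2 (5,4) count=1: revealed 0 new [(none)] -> total=9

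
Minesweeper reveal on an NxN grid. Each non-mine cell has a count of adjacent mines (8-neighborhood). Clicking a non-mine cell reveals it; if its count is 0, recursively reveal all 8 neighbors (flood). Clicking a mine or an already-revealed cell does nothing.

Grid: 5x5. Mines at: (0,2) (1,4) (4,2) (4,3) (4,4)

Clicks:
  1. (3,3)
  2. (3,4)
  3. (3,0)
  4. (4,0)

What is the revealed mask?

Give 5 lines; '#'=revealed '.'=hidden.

Answer: ##...
####.
####.
#####
##...

Derivation:
Click 1 (3,3) count=3: revealed 1 new [(3,3)] -> total=1
Click 2 (3,4) count=2: revealed 1 new [(3,4)] -> total=2
Click 3 (3,0) count=0: revealed 15 new [(0,0) (0,1) (1,0) (1,1) (1,2) (1,3) (2,0) (2,1) (2,2) (2,3) (3,0) (3,1) (3,2) (4,0) (4,1)] -> total=17
Click 4 (4,0) count=0: revealed 0 new [(none)] -> total=17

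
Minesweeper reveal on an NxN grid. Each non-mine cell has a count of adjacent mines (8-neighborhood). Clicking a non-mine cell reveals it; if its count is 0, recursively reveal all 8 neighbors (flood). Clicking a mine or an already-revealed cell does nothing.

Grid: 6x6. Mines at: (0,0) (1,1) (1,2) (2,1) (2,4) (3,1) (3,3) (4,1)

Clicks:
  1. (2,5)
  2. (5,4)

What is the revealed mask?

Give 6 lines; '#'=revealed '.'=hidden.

Answer: ......
......
.....#
....##
..####
..####

Derivation:
Click 1 (2,5) count=1: revealed 1 new [(2,5)] -> total=1
Click 2 (5,4) count=0: revealed 10 new [(3,4) (3,5) (4,2) (4,3) (4,4) (4,5) (5,2) (5,3) (5,4) (5,5)] -> total=11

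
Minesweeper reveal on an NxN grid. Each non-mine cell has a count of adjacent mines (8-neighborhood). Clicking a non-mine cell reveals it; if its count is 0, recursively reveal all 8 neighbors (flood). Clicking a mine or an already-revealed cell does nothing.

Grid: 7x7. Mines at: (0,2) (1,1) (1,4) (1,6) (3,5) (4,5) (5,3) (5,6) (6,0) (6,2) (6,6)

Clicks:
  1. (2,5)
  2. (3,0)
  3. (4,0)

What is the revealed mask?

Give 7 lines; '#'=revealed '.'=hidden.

Click 1 (2,5) count=3: revealed 1 new [(2,5)] -> total=1
Click 2 (3,0) count=0: revealed 18 new [(2,0) (2,1) (2,2) (2,3) (2,4) (3,0) (3,1) (3,2) (3,3) (3,4) (4,0) (4,1) (4,2) (4,3) (4,4) (5,0) (5,1) (5,2)] -> total=19
Click 3 (4,0) count=0: revealed 0 new [(none)] -> total=19

Answer: .......
.......
######.
#####..
#####..
###....
.......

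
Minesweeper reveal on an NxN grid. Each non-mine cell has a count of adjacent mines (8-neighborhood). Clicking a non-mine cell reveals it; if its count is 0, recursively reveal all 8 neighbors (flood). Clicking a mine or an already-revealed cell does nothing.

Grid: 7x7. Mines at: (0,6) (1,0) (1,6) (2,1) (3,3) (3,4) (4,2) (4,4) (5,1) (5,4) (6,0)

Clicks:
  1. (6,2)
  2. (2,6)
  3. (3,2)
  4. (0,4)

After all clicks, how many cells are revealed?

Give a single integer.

Answer: 17

Derivation:
Click 1 (6,2) count=1: revealed 1 new [(6,2)] -> total=1
Click 2 (2,6) count=1: revealed 1 new [(2,6)] -> total=2
Click 3 (3,2) count=3: revealed 1 new [(3,2)] -> total=3
Click 4 (0,4) count=0: revealed 14 new [(0,1) (0,2) (0,3) (0,4) (0,5) (1,1) (1,2) (1,3) (1,4) (1,5) (2,2) (2,3) (2,4) (2,5)] -> total=17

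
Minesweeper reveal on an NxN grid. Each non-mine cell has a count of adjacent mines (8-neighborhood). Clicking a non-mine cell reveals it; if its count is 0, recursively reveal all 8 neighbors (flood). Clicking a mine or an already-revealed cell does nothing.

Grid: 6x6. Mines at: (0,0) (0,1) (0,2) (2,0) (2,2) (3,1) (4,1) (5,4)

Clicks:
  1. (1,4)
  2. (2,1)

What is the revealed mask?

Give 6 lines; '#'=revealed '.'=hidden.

Click 1 (1,4) count=0: revealed 15 new [(0,3) (0,4) (0,5) (1,3) (1,4) (1,5) (2,3) (2,4) (2,5) (3,3) (3,4) (3,5) (4,3) (4,4) (4,5)] -> total=15
Click 2 (2,1) count=3: revealed 1 new [(2,1)] -> total=16

Answer: ...###
...###
.#.###
...###
...###
......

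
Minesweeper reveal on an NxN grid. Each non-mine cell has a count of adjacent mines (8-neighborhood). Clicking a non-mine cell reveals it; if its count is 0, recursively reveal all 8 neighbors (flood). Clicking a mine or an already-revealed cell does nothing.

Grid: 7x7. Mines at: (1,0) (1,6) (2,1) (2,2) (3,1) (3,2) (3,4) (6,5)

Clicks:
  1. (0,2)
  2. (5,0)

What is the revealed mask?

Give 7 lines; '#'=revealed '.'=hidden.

Answer: .#####.
.#####.
...###.
.......
#####..
#####..
#####..

Derivation:
Click 1 (0,2) count=0: revealed 13 new [(0,1) (0,2) (0,3) (0,4) (0,5) (1,1) (1,2) (1,3) (1,4) (1,5) (2,3) (2,4) (2,5)] -> total=13
Click 2 (5,0) count=0: revealed 15 new [(4,0) (4,1) (4,2) (4,3) (4,4) (5,0) (5,1) (5,2) (5,3) (5,4) (6,0) (6,1) (6,2) (6,3) (6,4)] -> total=28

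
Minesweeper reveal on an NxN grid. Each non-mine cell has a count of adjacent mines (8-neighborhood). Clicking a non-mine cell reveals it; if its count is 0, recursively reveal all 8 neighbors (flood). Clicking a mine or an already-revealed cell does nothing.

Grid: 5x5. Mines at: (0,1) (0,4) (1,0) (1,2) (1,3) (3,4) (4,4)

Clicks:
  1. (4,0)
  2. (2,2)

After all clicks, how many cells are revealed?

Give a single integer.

Click 1 (4,0) count=0: revealed 12 new [(2,0) (2,1) (2,2) (2,3) (3,0) (3,1) (3,2) (3,3) (4,0) (4,1) (4,2) (4,3)] -> total=12
Click 2 (2,2) count=2: revealed 0 new [(none)] -> total=12

Answer: 12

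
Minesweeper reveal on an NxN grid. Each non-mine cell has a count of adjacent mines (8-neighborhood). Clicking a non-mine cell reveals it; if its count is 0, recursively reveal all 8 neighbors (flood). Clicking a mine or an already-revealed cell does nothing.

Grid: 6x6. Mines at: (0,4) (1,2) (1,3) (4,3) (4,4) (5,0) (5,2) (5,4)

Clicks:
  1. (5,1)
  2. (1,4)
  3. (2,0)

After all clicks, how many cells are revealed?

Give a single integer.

Answer: 15

Derivation:
Click 1 (5,1) count=2: revealed 1 new [(5,1)] -> total=1
Click 2 (1,4) count=2: revealed 1 new [(1,4)] -> total=2
Click 3 (2,0) count=0: revealed 13 new [(0,0) (0,1) (1,0) (1,1) (2,0) (2,1) (2,2) (3,0) (3,1) (3,2) (4,0) (4,1) (4,2)] -> total=15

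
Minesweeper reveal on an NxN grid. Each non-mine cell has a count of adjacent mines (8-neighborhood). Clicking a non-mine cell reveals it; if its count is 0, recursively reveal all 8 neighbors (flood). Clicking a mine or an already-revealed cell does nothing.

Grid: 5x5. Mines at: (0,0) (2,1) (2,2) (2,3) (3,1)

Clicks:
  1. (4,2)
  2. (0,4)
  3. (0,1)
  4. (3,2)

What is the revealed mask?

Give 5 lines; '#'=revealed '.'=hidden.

Click 1 (4,2) count=1: revealed 1 new [(4,2)] -> total=1
Click 2 (0,4) count=0: revealed 8 new [(0,1) (0,2) (0,3) (0,4) (1,1) (1,2) (1,3) (1,4)] -> total=9
Click 3 (0,1) count=1: revealed 0 new [(none)] -> total=9
Click 4 (3,2) count=4: revealed 1 new [(3,2)] -> total=10

Answer: .####
.####
.....
..#..
..#..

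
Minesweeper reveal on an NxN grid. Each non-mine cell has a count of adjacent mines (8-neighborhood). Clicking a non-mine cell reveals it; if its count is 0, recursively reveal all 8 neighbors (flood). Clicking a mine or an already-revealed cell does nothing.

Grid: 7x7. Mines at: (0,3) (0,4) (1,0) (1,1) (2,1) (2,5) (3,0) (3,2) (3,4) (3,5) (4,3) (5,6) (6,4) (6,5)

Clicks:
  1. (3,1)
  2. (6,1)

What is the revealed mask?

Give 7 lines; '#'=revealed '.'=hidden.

Click 1 (3,1) count=3: revealed 1 new [(3,1)] -> total=1
Click 2 (6,1) count=0: revealed 11 new [(4,0) (4,1) (4,2) (5,0) (5,1) (5,2) (5,3) (6,0) (6,1) (6,2) (6,3)] -> total=12

Answer: .......
.......
.......
.#.....
###....
####...
####...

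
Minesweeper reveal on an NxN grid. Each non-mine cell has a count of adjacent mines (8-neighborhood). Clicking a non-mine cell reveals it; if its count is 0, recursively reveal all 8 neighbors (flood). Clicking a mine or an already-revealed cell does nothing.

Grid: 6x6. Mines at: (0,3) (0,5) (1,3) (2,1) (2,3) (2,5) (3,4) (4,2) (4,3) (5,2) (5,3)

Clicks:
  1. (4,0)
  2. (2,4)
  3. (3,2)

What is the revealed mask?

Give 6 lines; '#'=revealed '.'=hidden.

Click 1 (4,0) count=0: revealed 6 new [(3,0) (3,1) (4,0) (4,1) (5,0) (5,1)] -> total=6
Click 2 (2,4) count=4: revealed 1 new [(2,4)] -> total=7
Click 3 (3,2) count=4: revealed 1 new [(3,2)] -> total=8

Answer: ......
......
....#.
###...
##....
##....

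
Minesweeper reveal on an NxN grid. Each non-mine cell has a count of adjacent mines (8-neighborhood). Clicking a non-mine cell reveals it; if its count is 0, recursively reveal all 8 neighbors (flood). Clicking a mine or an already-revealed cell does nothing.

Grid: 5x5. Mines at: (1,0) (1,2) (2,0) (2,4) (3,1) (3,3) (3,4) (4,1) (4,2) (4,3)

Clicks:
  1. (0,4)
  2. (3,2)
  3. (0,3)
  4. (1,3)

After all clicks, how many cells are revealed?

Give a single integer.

Answer: 5

Derivation:
Click 1 (0,4) count=0: revealed 4 new [(0,3) (0,4) (1,3) (1,4)] -> total=4
Click 2 (3,2) count=5: revealed 1 new [(3,2)] -> total=5
Click 3 (0,3) count=1: revealed 0 new [(none)] -> total=5
Click 4 (1,3) count=2: revealed 0 new [(none)] -> total=5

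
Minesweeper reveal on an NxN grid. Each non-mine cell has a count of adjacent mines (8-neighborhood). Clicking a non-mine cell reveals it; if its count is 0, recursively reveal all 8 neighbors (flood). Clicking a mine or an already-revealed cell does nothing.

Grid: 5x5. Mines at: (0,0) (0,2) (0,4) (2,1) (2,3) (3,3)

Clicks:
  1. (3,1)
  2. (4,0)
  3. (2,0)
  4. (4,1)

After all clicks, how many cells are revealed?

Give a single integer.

Click 1 (3,1) count=1: revealed 1 new [(3,1)] -> total=1
Click 2 (4,0) count=0: revealed 5 new [(3,0) (3,2) (4,0) (4,1) (4,2)] -> total=6
Click 3 (2,0) count=1: revealed 1 new [(2,0)] -> total=7
Click 4 (4,1) count=0: revealed 0 new [(none)] -> total=7

Answer: 7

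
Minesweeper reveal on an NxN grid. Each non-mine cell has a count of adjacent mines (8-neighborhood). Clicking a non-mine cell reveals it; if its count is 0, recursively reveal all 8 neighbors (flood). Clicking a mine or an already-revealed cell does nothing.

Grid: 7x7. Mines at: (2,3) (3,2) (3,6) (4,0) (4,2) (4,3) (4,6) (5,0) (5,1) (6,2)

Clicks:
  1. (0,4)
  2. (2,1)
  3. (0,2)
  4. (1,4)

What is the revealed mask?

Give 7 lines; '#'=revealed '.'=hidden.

Click 1 (0,4) count=0: revealed 22 new [(0,0) (0,1) (0,2) (0,3) (0,4) (0,5) (0,6) (1,0) (1,1) (1,2) (1,3) (1,4) (1,5) (1,6) (2,0) (2,1) (2,2) (2,4) (2,5) (2,6) (3,0) (3,1)] -> total=22
Click 2 (2,1) count=1: revealed 0 new [(none)] -> total=22
Click 3 (0,2) count=0: revealed 0 new [(none)] -> total=22
Click 4 (1,4) count=1: revealed 0 new [(none)] -> total=22

Answer: #######
#######
###.###
##.....
.......
.......
.......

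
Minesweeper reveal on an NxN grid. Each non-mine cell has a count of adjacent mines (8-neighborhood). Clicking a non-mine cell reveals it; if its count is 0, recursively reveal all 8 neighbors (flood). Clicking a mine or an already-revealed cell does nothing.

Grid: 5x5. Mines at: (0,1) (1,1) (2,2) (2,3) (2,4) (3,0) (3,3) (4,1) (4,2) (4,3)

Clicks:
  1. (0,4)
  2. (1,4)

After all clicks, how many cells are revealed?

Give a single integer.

Click 1 (0,4) count=0: revealed 6 new [(0,2) (0,3) (0,4) (1,2) (1,3) (1,4)] -> total=6
Click 2 (1,4) count=2: revealed 0 new [(none)] -> total=6

Answer: 6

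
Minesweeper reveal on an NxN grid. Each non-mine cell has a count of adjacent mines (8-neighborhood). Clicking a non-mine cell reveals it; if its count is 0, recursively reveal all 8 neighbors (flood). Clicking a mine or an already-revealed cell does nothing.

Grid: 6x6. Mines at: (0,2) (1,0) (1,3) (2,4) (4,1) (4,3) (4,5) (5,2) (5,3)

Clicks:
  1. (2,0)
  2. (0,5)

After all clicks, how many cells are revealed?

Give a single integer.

Answer: 5

Derivation:
Click 1 (2,0) count=1: revealed 1 new [(2,0)] -> total=1
Click 2 (0,5) count=0: revealed 4 new [(0,4) (0,5) (1,4) (1,5)] -> total=5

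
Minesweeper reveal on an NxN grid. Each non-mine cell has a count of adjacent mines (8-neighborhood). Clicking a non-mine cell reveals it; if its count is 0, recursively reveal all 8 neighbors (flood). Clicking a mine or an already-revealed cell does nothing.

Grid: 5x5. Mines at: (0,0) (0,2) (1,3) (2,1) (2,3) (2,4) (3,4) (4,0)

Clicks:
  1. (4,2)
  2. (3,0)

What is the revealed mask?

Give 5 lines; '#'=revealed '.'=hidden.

Click 1 (4,2) count=0: revealed 6 new [(3,1) (3,2) (3,3) (4,1) (4,2) (4,3)] -> total=6
Click 2 (3,0) count=2: revealed 1 new [(3,0)] -> total=7

Answer: .....
.....
.....
####.
.###.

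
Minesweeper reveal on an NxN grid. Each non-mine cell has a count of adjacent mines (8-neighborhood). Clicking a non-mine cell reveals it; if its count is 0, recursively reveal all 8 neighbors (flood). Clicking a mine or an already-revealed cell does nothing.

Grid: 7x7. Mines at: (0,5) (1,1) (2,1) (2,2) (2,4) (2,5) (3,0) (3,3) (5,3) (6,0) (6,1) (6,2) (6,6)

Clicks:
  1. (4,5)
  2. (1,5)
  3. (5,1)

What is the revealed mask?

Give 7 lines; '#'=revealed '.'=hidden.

Click 1 (4,5) count=0: revealed 9 new [(3,4) (3,5) (3,6) (4,4) (4,5) (4,6) (5,4) (5,5) (5,6)] -> total=9
Click 2 (1,5) count=3: revealed 1 new [(1,5)] -> total=10
Click 3 (5,1) count=3: revealed 1 new [(5,1)] -> total=11

Answer: .......
.....#.
.......
....###
....###
.#..###
.......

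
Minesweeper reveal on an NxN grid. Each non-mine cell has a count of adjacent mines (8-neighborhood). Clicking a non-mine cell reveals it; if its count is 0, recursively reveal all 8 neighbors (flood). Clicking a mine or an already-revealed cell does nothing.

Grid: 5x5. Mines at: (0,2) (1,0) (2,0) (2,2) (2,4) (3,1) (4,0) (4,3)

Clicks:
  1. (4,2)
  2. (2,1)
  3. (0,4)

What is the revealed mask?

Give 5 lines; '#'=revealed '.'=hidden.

Click 1 (4,2) count=2: revealed 1 new [(4,2)] -> total=1
Click 2 (2,1) count=4: revealed 1 new [(2,1)] -> total=2
Click 3 (0,4) count=0: revealed 4 new [(0,3) (0,4) (1,3) (1,4)] -> total=6

Answer: ...##
...##
.#...
.....
..#..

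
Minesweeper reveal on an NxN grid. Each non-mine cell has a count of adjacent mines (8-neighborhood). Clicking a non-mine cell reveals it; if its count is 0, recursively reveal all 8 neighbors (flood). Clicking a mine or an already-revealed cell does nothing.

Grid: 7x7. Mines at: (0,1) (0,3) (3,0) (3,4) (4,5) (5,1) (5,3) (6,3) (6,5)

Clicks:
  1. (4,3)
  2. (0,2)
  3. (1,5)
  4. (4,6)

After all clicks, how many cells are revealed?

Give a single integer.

Click 1 (4,3) count=2: revealed 1 new [(4,3)] -> total=1
Click 2 (0,2) count=2: revealed 1 new [(0,2)] -> total=2
Click 3 (1,5) count=0: revealed 11 new [(0,4) (0,5) (0,6) (1,4) (1,5) (1,6) (2,4) (2,5) (2,6) (3,5) (3,6)] -> total=13
Click 4 (4,6) count=1: revealed 1 new [(4,6)] -> total=14

Answer: 14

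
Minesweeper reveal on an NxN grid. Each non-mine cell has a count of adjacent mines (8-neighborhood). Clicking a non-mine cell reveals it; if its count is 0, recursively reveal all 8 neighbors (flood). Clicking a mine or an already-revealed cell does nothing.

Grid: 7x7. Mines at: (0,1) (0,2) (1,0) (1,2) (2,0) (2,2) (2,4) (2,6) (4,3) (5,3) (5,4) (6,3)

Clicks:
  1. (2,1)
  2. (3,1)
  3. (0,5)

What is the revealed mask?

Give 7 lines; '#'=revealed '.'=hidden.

Click 1 (2,1) count=4: revealed 1 new [(2,1)] -> total=1
Click 2 (3,1) count=2: revealed 1 new [(3,1)] -> total=2
Click 3 (0,5) count=0: revealed 8 new [(0,3) (0,4) (0,5) (0,6) (1,3) (1,4) (1,5) (1,6)] -> total=10

Answer: ...####
...####
.#.....
.#.....
.......
.......
.......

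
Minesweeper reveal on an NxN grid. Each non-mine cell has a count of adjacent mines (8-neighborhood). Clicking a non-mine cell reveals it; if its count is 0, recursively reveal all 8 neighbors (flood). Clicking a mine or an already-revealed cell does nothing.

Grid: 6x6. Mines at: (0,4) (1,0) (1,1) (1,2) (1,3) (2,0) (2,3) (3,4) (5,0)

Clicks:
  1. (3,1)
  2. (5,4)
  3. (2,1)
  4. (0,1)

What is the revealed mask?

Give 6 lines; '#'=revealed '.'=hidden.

Click 1 (3,1) count=1: revealed 1 new [(3,1)] -> total=1
Click 2 (5,4) count=0: revealed 12 new [(3,2) (3,3) (4,1) (4,2) (4,3) (4,4) (4,5) (5,1) (5,2) (5,3) (5,4) (5,5)] -> total=13
Click 3 (2,1) count=4: revealed 1 new [(2,1)] -> total=14
Click 4 (0,1) count=3: revealed 1 new [(0,1)] -> total=15

Answer: .#....
......
.#....
.###..
.#####
.#####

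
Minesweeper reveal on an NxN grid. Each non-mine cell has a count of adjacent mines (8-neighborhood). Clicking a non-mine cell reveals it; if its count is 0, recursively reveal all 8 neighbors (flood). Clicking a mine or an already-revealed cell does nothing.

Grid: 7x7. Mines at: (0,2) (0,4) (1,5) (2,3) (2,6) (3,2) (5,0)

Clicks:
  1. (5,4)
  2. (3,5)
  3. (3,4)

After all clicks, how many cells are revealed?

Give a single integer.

Click 1 (5,4) count=0: revealed 22 new [(3,3) (3,4) (3,5) (3,6) (4,1) (4,2) (4,3) (4,4) (4,5) (4,6) (5,1) (5,2) (5,3) (5,4) (5,5) (5,6) (6,1) (6,2) (6,3) (6,4) (6,5) (6,6)] -> total=22
Click 2 (3,5) count=1: revealed 0 new [(none)] -> total=22
Click 3 (3,4) count=1: revealed 0 new [(none)] -> total=22

Answer: 22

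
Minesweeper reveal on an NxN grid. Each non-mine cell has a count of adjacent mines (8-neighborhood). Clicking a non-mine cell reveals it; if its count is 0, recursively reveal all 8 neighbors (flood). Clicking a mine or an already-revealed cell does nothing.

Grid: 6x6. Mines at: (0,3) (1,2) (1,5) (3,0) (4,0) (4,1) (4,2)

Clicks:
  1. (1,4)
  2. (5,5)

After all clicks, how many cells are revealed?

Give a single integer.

Answer: 13

Derivation:
Click 1 (1,4) count=2: revealed 1 new [(1,4)] -> total=1
Click 2 (5,5) count=0: revealed 12 new [(2,3) (2,4) (2,5) (3,3) (3,4) (3,5) (4,3) (4,4) (4,5) (5,3) (5,4) (5,5)] -> total=13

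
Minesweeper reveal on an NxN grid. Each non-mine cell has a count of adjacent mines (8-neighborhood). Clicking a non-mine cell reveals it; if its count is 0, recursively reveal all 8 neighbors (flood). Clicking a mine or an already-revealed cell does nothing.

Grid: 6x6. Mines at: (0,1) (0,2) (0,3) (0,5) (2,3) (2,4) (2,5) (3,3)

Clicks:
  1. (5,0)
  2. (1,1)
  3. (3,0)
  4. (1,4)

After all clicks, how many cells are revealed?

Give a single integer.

Click 1 (5,0) count=0: revealed 23 new [(1,0) (1,1) (1,2) (2,0) (2,1) (2,2) (3,0) (3,1) (3,2) (3,4) (3,5) (4,0) (4,1) (4,2) (4,3) (4,4) (4,5) (5,0) (5,1) (5,2) (5,3) (5,4) (5,5)] -> total=23
Click 2 (1,1) count=2: revealed 0 new [(none)] -> total=23
Click 3 (3,0) count=0: revealed 0 new [(none)] -> total=23
Click 4 (1,4) count=5: revealed 1 new [(1,4)] -> total=24

Answer: 24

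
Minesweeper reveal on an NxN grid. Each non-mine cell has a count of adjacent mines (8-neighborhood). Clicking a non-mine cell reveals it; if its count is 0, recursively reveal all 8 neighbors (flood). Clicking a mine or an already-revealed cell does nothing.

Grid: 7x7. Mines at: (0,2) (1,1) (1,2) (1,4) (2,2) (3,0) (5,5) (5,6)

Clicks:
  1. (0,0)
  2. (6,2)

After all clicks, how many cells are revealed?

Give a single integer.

Click 1 (0,0) count=1: revealed 1 new [(0,0)] -> total=1
Click 2 (6,2) count=0: revealed 31 new [(0,5) (0,6) (1,5) (1,6) (2,3) (2,4) (2,5) (2,6) (3,1) (3,2) (3,3) (3,4) (3,5) (3,6) (4,0) (4,1) (4,2) (4,3) (4,4) (4,5) (4,6) (5,0) (5,1) (5,2) (5,3) (5,4) (6,0) (6,1) (6,2) (6,3) (6,4)] -> total=32

Answer: 32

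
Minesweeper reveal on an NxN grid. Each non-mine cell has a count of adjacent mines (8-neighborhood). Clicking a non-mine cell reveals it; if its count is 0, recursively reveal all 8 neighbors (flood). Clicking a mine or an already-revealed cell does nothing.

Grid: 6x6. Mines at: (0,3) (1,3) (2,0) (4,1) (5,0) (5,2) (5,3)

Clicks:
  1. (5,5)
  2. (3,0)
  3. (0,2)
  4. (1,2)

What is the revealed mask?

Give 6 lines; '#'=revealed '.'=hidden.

Answer: ..#.##
..#.##
..####
#.####
..####
....##

Derivation:
Click 1 (5,5) count=0: revealed 18 new [(0,4) (0,5) (1,4) (1,5) (2,2) (2,3) (2,4) (2,5) (3,2) (3,3) (3,4) (3,5) (4,2) (4,3) (4,4) (4,5) (5,4) (5,5)] -> total=18
Click 2 (3,0) count=2: revealed 1 new [(3,0)] -> total=19
Click 3 (0,2) count=2: revealed 1 new [(0,2)] -> total=20
Click 4 (1,2) count=2: revealed 1 new [(1,2)] -> total=21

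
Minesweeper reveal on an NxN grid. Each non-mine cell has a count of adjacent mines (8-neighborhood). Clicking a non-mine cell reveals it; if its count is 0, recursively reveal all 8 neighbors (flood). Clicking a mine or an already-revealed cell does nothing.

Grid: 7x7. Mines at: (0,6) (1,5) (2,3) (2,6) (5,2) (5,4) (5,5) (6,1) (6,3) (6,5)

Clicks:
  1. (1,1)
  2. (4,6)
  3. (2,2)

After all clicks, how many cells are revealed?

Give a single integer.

Answer: 22

Derivation:
Click 1 (1,1) count=0: revealed 21 new [(0,0) (0,1) (0,2) (0,3) (0,4) (1,0) (1,1) (1,2) (1,3) (1,4) (2,0) (2,1) (2,2) (3,0) (3,1) (3,2) (4,0) (4,1) (4,2) (5,0) (5,1)] -> total=21
Click 2 (4,6) count=1: revealed 1 new [(4,6)] -> total=22
Click 3 (2,2) count=1: revealed 0 new [(none)] -> total=22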